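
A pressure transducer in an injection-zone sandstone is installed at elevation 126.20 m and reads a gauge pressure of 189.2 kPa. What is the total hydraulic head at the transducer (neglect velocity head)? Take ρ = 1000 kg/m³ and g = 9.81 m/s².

ψ = P/(ρg) = 189.2×1000 / (1000 × 9.81) = 19.29 m.
h = z + ψ = 126.20 + 19.29 = 145.49 m.

h ≈ 145.49 m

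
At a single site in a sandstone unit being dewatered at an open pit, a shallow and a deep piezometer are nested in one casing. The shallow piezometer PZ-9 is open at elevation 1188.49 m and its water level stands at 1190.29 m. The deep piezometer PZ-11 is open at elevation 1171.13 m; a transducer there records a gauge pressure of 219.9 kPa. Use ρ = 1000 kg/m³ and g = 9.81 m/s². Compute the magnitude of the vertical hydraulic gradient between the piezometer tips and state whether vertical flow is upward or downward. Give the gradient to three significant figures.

Total head at PZ-9: h = 1190.29 m (water level in the standpipe).
Pressure head at PZ-11: ψ = P/(ρg) = 219.9×1000 / (1000 × 9.81) = 22.42 m.
Total head at PZ-11: h = z + ψ = 1171.13 + 22.42 = 1193.55 m.
Δh = h(PZ-9) − h(PZ-11) = 1190.29 − 1193.55 = -3.26 m.
Vertical separation Δz = 1188.49 − 1171.13 = 17.36 m.
|i_v| = |Δh| / Δz = 3.26 / 17.36 = 0.188.
Head is higher in the deep piezometer, so vertical flow is upward (discharge condition).

|i_v| ≈ 0.188; vertical flow is upward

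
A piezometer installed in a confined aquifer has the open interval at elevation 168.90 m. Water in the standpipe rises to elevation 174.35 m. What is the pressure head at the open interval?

Total head h = 174.35 m (the water-surface elevation in the piezometer).
Pressure head ψ = h − z = 174.35 − 168.90 = 5.45 m.

ψ ≈ 5.45 m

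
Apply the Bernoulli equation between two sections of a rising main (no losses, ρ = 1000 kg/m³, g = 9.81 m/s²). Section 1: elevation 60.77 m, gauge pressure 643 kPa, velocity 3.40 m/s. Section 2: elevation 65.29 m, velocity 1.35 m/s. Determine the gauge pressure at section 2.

P₂ ≈ 604 kPa

Pressure head at 1: ψ₁ = P₁/(ρg) = 643×1000 / (1000 × 9.81) = 65.55 m.
Velocity heads: v₁²/2g = 3.40²/19.62 = 0.589 m; v₂²/2g = 1.35²/19.62 = 0.093 m.
Total head H = z₁ + ψ₁ + v₁²/2g = 60.77 + 65.55 + 0.589 = 126.91 m.
ψ₂ = H − z₂ − v₂²/2g = 126.91 − 65.29 − 0.093 = 61.53 m.
P₂ = ρgψ₂ = 1000 × 9.81 × 61.53 ≈ 604 kPa.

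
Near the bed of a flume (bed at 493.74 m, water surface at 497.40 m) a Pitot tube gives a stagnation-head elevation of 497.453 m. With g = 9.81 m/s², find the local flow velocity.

Near the bed, under hydrostatic conditions, the piezometric head (z + ψ) equals the free-surface elevation, 497.40 m.
Velocity head = total − piezometric = 497.453 − 497.40 = 0.053 m.
v = √(2g·h_v) = √(2 × 9.81 × 0.053) = 1.02 m/s.

v ≈ 1.02 m/s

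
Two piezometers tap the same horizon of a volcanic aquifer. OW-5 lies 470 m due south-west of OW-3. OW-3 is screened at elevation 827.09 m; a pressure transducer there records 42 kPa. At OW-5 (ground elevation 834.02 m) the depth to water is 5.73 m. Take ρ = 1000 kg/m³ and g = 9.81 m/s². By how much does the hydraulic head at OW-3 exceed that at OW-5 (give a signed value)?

Pressure head at OW-3: ψ = P/(ρg) = 42×1000 / (1000 × 9.81) = 4.28 m.
Total head at OW-3: h = z + ψ = 827.09 + 4.28 = 831.37 m.
Total head at OW-5: h = 834.02 − 5.73 = 828.29 m.
Head difference: h(OW-3) − h(OW-5) = 831.37 − 828.29 = 3.08 m.

Δh ≈ 3.08 m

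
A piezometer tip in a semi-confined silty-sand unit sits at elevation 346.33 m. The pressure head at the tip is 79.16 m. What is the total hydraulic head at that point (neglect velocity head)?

h = z + ψ = 346.33 + 79.16 = 425.49 m.

h ≈ 425.49 m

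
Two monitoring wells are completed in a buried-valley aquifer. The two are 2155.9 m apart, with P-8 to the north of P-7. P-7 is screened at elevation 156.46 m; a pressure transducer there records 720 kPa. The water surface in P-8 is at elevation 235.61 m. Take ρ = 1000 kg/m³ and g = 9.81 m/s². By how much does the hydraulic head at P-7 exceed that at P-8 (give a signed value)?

Δh ≈ -5.76 m

Pressure head at P-7: ψ = P/(ρg) = 720×1000 / (1000 × 9.81) = 73.39 m.
Total head at P-7: h = z + ψ = 156.46 + 73.39 = 229.85 m.
Total head at P-8: h = 235.61 m (water level in the piezometer is the total head).
Head difference: h(P-7) − h(P-8) = 229.85 − 235.61 = -5.76 m.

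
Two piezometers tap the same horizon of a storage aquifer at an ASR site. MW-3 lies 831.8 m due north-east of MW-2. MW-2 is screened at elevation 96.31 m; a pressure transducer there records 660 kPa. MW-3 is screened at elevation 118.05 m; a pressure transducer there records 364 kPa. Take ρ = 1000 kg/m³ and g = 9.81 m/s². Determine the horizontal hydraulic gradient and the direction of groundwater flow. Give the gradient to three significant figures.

i ≈ 0.0101; groundwater flows toward the north-east

Pressure head at MW-2: ψ = P/(ρg) = 660×1000 / (1000 × 9.81) = 67.28 m.
Total head at MW-2: h = z + ψ = 96.31 + 67.28 = 163.59 m.
Pressure head at MW-3: ψ = P/(ρg) = 364×1000 / (1000 × 9.81) = 37.10 m.
Total head at MW-3: h = z + ψ = 118.05 + 37.10 = 155.15 m.
Head difference: h(MW-2) − h(MW-3) = 163.59 − 155.15 = 8.44 m.
Hydraulic gradient: i = |Δh| / L = 8.44 / 831.8 = 0.0101.
Flow is from higher to lower head: from MW-2 toward MW-3, i.e. toward the north-east.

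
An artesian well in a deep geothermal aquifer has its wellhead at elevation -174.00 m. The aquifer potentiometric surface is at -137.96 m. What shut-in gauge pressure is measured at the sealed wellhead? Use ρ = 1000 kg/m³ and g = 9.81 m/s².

P ≈ 354 kPa

Head above the cap: Δh = -137.96 − (-174.00) = 36.04 m.
P = ρgΔh = 1000 × 9.81 × 36.04 = 353552 Pa ≈ 354 kPa.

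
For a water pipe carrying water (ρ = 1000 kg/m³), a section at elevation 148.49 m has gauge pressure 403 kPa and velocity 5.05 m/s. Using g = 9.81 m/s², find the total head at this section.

h ≈ 190.87 m

Pressure head ψ = P/(ρg) = 403×1000 / (1000 × 9.81) = 41.08 m.
Velocity head = v²/(2g) = 5.05² / (2 × 9.81) = 1.300 m.
h = z + ψ + v²/(2g) = 148.49 + 41.08 + 1.300 = 190.87 m.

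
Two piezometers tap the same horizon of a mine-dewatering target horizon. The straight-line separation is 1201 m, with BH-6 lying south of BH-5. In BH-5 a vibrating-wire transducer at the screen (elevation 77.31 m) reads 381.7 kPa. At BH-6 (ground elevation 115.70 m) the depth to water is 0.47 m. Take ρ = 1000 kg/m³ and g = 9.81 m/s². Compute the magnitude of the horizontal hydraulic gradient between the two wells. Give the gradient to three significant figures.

Pressure head at BH-5: ψ = P/(ρg) = 381.7×1000 / (1000 × 9.81) = 38.91 m.
Total head at BH-5: h = z + ψ = 77.31 + 38.91 = 116.22 m.
Total head at BH-6: h = 115.70 − 0.47 = 115.23 m.
Head difference: h(BH-5) − h(BH-6) = 116.22 − 115.23 = 0.99 m.
Hydraulic gradient: i = |Δh| / L = 0.99 / 1201 = 0.000824.

i ≈ 0.000824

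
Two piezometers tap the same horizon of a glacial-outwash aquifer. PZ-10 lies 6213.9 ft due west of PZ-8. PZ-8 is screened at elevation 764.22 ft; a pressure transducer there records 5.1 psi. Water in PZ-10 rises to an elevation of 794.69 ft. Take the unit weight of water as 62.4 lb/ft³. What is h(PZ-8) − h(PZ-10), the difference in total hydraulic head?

Pressure head at PZ-8: ψ = 144·P/γ = 144 × 5.1 / 62.4 = 11.77 ft.
Total head at PZ-8: h = z + ψ = 764.22 + 11.77 = 775.99 ft.
Total head at PZ-10: h = 794.69 ft (water level in the piezometer is the total head).
Head difference: h(PZ-8) − h(PZ-10) = 775.99 − 794.69 = -18.70 ft.

Δh ≈ -18.70 ft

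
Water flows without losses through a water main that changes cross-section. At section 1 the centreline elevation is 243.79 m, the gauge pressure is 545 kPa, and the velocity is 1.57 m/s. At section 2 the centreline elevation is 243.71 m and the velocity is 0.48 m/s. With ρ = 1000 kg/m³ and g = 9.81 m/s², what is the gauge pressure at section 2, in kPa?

P₂ ≈ 547 kPa

Pressure head at 1: ψ₁ = P₁/(ρg) = 545×1000 / (1000 × 9.81) = 55.56 m.
Velocity heads: v₁²/2g = 1.57²/19.62 = 0.126 m; v₂²/2g = 0.48²/19.62 = 0.012 m.
Total head H = z₁ + ψ₁ + v₁²/2g = 243.79 + 55.56 + 0.126 = 299.48 m.
ψ₂ = H − z₂ − v₂²/2g = 299.48 − 243.71 − 0.012 = 55.76 m.
P₂ = ρgψ₂ = 1000 × 9.81 × 55.76 ≈ 547 kPa.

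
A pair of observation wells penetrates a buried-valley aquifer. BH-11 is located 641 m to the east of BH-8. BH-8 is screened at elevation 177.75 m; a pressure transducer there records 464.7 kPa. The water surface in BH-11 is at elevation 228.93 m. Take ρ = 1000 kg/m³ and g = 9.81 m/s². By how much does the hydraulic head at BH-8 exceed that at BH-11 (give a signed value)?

Pressure head at BH-8: ψ = P/(ρg) = 464.7×1000 / (1000 × 9.81) = 47.37 m.
Total head at BH-8: h = z + ψ = 177.75 + 47.37 = 225.12 m.
Total head at BH-11: h = 228.93 m (water level in the piezometer is the total head).
Head difference: h(BH-8) − h(BH-11) = 225.12 − 228.93 = -3.81 m.

Δh ≈ -3.81 m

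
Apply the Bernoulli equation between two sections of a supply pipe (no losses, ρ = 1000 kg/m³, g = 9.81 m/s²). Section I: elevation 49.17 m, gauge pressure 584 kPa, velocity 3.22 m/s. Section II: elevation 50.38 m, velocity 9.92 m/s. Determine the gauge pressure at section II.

Pressure head at I: ψ₁ = P₁/(ρg) = 584×1000 / (1000 × 9.81) = 59.53 m.
Velocity heads: v₁²/2g = 3.22²/19.62 = 0.528 m; v₂²/2g = 9.92²/19.62 = 5.016 m.
Total head H = z₁ + ψ₁ + v₁²/2g = 49.17 + 59.53 + 0.528 = 109.23 m.
ψ₂ = H − z₂ − v₂²/2g = 109.23 − 50.38 − 5.016 = 53.83 m.
P₂ = ρgψ₂ = 1000 × 9.81 × 53.83 ≈ 528 kPa.

P₂ ≈ 528 kPa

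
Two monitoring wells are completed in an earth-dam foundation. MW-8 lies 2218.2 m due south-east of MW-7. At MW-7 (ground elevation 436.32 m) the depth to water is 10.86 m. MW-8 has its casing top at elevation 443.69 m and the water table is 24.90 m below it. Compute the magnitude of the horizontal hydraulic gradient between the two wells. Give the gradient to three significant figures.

Total head at MW-7: h = 436.32 − 10.86 = 425.46 m.
Total head at MW-8: h = 443.69 − 24.90 = 418.79 m.
Head difference: h(MW-7) − h(MW-8) = 425.46 − 418.79 = 6.67 m.
Hydraulic gradient: i = |Δh| / L = 6.67 / 2218.2 = 0.00301.

i ≈ 0.00301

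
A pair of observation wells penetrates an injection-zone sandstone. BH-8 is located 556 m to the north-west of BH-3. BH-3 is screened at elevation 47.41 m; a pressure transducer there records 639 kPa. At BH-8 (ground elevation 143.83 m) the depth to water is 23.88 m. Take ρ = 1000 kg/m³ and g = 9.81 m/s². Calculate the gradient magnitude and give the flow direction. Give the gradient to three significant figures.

i ≈ 0.0133; groundwater flows toward the south-east

Pressure head at BH-3: ψ = P/(ρg) = 639×1000 / (1000 × 9.81) = 65.14 m.
Total head at BH-3: h = z + ψ = 47.41 + 65.14 = 112.55 m.
Total head at BH-8: h = 143.83 − 23.88 = 119.95 m.
Head difference: h(BH-3) − h(BH-8) = 112.55 − 119.95 = -7.40 m.
Hydraulic gradient: i = |Δh| / L = 7.40 / 556 = 0.0133.
Flow is from higher to lower head: from BH-8 toward BH-3, i.e. toward the south-east.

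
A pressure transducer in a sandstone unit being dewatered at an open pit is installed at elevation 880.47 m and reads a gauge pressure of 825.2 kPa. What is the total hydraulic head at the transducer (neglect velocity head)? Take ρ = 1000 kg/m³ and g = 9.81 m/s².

ψ = P/(ρg) = 825.2×1000 / (1000 × 9.81) = 84.12 m.
h = z + ψ = 880.47 + 84.12 = 964.59 m.

h ≈ 964.59 m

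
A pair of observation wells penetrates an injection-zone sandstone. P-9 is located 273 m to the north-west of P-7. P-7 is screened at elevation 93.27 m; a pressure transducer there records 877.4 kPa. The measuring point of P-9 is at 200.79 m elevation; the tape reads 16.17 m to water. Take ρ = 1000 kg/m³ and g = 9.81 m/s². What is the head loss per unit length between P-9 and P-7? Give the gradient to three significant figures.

Pressure head at P-7: ψ = P/(ρg) = 877.4×1000 / (1000 × 9.81) = 89.44 m.
Total head at P-7: h = z + ψ = 93.27 + 89.44 = 182.71 m.
Total head at P-9: h = 200.79 − 16.17 = 184.62 m.
Head difference: h(P-7) − h(P-9) = 182.71 − 184.62 = -1.91 m.
Hydraulic gradient: i = |Δh| / L = 1.91 / 273 = 0.00700.

i ≈ 0.00700 m/m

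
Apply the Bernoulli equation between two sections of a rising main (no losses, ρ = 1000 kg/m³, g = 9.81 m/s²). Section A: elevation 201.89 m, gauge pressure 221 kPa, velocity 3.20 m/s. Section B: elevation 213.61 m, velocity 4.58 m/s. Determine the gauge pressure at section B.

Pressure head at A: ψ₁ = P₁/(ρg) = 221×1000 / (1000 × 9.81) = 22.53 m.
Velocity heads: v₁²/2g = 3.20²/19.62 = 0.522 m; v₂²/2g = 4.58²/19.62 = 1.069 m.
Total head H = z₁ + ψ₁ + v₁²/2g = 201.89 + 22.53 + 0.522 = 224.94 m.
ψ₂ = H − z₂ − v₂²/2g = 224.94 − 213.61 − 1.069 = 10.26 m.
P₂ = ρgψ₂ = 1000 × 9.81 × 10.26 ≈ 101 kPa.

P₂ ≈ 101 kPa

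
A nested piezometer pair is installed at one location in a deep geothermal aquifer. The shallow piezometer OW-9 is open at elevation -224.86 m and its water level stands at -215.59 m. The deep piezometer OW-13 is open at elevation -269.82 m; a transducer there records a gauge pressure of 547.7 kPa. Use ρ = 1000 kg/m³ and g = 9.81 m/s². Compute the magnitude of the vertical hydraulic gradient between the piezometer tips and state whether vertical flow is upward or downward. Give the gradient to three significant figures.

Total head at OW-9: h = -215.59 m (water level in the standpipe).
Pressure head at OW-13: ψ = P/(ρg) = 547.7×1000 / (1000 × 9.81) = 55.83 m.
Total head at OW-13: h = z + ψ = -269.82 + 55.83 = -213.99 m.
Δh = h(OW-9) − h(OW-13) = -215.59 − (-213.99) = -1.60 m.
Vertical separation Δz = -224.86 − (-269.82) = 44.96 m.
|i_v| = |Δh| / Δz = 1.60 / 44.96 = 0.0356.
Head is higher in the deep piezometer, so vertical flow is upward (discharge condition).

|i_v| ≈ 0.0356; vertical flow is upward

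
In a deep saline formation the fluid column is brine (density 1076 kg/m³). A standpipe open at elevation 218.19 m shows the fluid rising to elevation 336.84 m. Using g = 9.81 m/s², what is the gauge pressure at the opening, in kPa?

P ≈ 1250 kPa

Pressure head ψ = h − z = 336.84 − 218.19 = 118.65 m.
P = ρgψ = 1076 × 9.81 × 118.65 = 1252417 Pa ≈ 1250 kPa.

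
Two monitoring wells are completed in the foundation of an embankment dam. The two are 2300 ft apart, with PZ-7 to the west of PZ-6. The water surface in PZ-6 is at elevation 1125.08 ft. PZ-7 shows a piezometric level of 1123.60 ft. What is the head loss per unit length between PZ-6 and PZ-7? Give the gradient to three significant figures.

Total head at PZ-6: h = 1125.08 ft (water level in the piezometer is the total head).
Total head at PZ-7: h = 1123.60 ft (water level in the piezometer is the total head).
Head difference: h(PZ-6) − h(PZ-7) = 1125.08 − 1123.60 = 1.48 ft.
Hydraulic gradient: i = |Δh| / L = 1.48 / 2300 = 0.000643.

i ≈ 0.000643 ft/ft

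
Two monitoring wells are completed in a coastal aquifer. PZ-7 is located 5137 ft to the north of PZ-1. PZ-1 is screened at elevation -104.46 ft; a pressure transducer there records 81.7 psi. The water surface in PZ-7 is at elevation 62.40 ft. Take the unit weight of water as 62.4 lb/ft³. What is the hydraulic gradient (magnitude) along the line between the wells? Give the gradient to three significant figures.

Pressure head at PZ-1: ψ = 144·P/γ = 144 × 81.7 / 62.4 = 188.54 ft.
Total head at PZ-1: h = z + ψ = -104.46 + 188.54 = 84.08 ft.
Total head at PZ-7: h = 62.40 ft (water level in the piezometer is the total head).
Head difference: h(PZ-1) − h(PZ-7) = 84.08 − 62.40 = 21.68 ft.
Hydraulic gradient: i = |Δh| / L = 21.68 / 5137 = 0.00422.

i ≈ 0.00422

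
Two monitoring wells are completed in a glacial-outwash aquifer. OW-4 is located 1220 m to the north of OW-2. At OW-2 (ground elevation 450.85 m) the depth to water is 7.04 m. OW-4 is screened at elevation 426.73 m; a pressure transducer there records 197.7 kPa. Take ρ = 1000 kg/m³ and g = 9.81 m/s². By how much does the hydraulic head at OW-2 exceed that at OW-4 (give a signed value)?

Total head at OW-2: h = 450.85 − 7.04 = 443.81 m.
Pressure head at OW-4: ψ = P/(ρg) = 197.7×1000 / (1000 × 9.81) = 20.15 m.
Total head at OW-4: h = z + ψ = 426.73 + 20.15 = 446.88 m.
Head difference: h(OW-2) − h(OW-4) = 443.81 − 446.88 = -3.07 m.

Δh ≈ -3.07 m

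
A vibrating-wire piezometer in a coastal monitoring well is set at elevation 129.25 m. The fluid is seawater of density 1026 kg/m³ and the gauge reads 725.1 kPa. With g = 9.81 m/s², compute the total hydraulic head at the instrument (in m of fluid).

h ≈ 201.29 m

ψ = P/(ρg) = 725.1×1000 / (1026 × 9.81) = 72.04 m.
h = z + ψ = 129.25 + 72.04 = 201.29 m.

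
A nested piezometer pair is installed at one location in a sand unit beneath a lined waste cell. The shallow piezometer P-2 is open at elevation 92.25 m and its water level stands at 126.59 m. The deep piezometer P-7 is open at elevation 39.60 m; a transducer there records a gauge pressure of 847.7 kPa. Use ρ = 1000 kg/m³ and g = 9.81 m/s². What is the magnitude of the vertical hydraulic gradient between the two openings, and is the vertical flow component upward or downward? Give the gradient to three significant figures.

Total head at P-2: h = 126.59 m (water level in the standpipe).
Pressure head at P-7: ψ = P/(ρg) = 847.7×1000 / (1000 × 9.81) = 86.41 m.
Total head at P-7: h = z + ψ = 39.60 + 86.41 = 126.01 m.
Δh = h(P-2) − h(P-7) = 126.59 − 126.01 = 0.58 m.
Vertical separation Δz = 92.25 − 39.60 = 52.65 m.
|i_v| = |Δh| / Δz = 0.58 / 52.65 = 0.0110.
Head is higher in the shallow piezometer, so vertical flow is downward (recharge condition).

|i_v| ≈ 0.0110; vertical flow is downward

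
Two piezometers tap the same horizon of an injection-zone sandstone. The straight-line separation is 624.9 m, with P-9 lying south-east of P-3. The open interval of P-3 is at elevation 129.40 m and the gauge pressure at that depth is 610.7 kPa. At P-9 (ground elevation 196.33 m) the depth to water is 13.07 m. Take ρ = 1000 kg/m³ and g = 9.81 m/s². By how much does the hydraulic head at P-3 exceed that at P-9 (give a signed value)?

Δh ≈ 8.39 m

Pressure head at P-3: ψ = P/(ρg) = 610.7×1000 / (1000 × 9.81) = 62.25 m.
Total head at P-3: h = z + ψ = 129.40 + 62.25 = 191.65 m.
Total head at P-9: h = 196.33 − 13.07 = 183.26 m.
Head difference: h(P-3) − h(P-9) = 191.65 − 183.26 = 8.39 m.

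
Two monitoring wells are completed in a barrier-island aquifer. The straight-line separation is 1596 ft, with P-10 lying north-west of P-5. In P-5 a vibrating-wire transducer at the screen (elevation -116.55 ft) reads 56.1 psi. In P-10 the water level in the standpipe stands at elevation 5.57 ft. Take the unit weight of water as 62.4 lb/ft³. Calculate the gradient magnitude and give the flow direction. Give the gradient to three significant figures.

i ≈ 0.00460; groundwater flows toward the north-west

Pressure head at P-5: ψ = 144·P/γ = 144 × 56.1 / 62.4 = 129.46 ft.
Total head at P-5: h = z + ψ = -116.55 + 129.46 = 12.91 ft.
Total head at P-10: h = 5.57 ft (water level in the piezometer is the total head).
Head difference: h(P-5) − h(P-10) = 12.91 − 5.57 = 7.34 ft.
Hydraulic gradient: i = |Δh| / L = 7.34 / 1596 = 0.00460.
Flow is from higher to lower head: from P-5 toward P-10, i.e. toward the north-west.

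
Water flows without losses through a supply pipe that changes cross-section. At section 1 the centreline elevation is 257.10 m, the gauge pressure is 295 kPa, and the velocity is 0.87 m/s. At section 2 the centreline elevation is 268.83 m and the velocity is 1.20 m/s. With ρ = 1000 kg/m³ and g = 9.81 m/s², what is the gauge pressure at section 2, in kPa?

P₂ ≈ 180 kPa

Pressure head at 1: ψ₁ = P₁/(ρg) = 295×1000 / (1000 × 9.81) = 30.07 m.
Velocity heads: v₁²/2g = 0.87²/19.62 = 0.039 m; v₂²/2g = 1.20²/19.62 = 0.073 m.
Total head H = z₁ + ψ₁ + v₁²/2g = 257.10 + 30.07 + 0.039 = 287.21 m.
ψ₂ = H − z₂ − v₂²/2g = 287.21 − 268.83 − 0.073 = 18.31 m.
P₂ = ρgψ₂ = 1000 × 9.81 × 18.31 ≈ 180 kPa.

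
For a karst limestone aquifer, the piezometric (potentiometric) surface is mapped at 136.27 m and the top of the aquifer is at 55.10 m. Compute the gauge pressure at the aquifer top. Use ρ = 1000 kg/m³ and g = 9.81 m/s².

Pressure head at the aquifer top: ψ = h − z = 136.27 − 55.10 = 81.17 m.
P = ρgψ = 1000 × 9.81 × 81.17 = 796278 Pa ≈ 796 kPa.

P ≈ 796 kPa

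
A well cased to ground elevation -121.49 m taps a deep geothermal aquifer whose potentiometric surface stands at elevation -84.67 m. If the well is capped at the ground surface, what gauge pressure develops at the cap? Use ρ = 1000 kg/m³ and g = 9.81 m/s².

Head above the cap: Δh = -84.67 − (-121.49) = 36.82 m.
P = ρgΔh = 1000 × 9.81 × 36.82 = 361204 Pa ≈ 361 kPa.

P ≈ 361 kPa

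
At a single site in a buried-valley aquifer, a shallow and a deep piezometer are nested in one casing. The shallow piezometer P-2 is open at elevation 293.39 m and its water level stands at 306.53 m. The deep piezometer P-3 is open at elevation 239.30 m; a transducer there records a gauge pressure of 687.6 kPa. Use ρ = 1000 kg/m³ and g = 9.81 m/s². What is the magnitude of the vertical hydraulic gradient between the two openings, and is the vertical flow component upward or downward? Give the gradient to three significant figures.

|i_v| ≈ 0.0529; vertical flow is upward

Total head at P-2: h = 306.53 m (water level in the standpipe).
Pressure head at P-3: ψ = P/(ρg) = 687.6×1000 / (1000 × 9.81) = 70.09 m.
Total head at P-3: h = z + ψ = 239.30 + 70.09 = 309.39 m.
Δh = h(P-2) − h(P-3) = 306.53 − 309.39 = -2.86 m.
Vertical separation Δz = 293.39 − 239.30 = 54.09 m.
|i_v| = |Δh| / Δz = 2.86 / 54.09 = 0.0529.
Head is higher in the deep piezometer, so vertical flow is upward (discharge condition).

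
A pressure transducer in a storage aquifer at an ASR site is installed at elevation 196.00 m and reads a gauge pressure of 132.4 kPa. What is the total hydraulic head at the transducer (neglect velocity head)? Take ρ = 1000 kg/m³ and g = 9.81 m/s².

h ≈ 209.50 m

ψ = P/(ρg) = 132.4×1000 / (1000 × 9.81) = 13.50 m.
h = z + ψ = 196.00 + 13.50 = 209.50 m.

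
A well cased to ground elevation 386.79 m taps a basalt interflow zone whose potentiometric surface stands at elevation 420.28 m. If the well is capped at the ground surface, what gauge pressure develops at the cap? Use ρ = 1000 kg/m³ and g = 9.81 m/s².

P ≈ 329 kPa

Head above the cap: Δh = 420.28 − 386.79 = 33.49 m.
P = ρgΔh = 1000 × 9.81 × 33.49 = 328537 Pa ≈ 329 kPa.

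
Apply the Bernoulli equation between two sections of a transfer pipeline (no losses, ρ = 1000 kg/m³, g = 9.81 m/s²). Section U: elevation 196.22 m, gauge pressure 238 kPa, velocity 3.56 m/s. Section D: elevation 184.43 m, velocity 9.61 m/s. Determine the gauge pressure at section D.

Pressure head at U: ψ₁ = P₁/(ρg) = 238×1000 / (1000 × 9.81) = 24.26 m.
Velocity heads: v₁²/2g = 3.56²/19.62 = 0.646 m; v₂²/2g = 9.61²/19.62 = 4.707 m.
Total head H = z₁ + ψ₁ + v₁²/2g = 196.22 + 24.26 + 0.646 = 221.13 m.
ψ₂ = H − z₂ − v₂²/2g = 221.13 − 184.43 − 4.707 = 31.99 m.
P₂ = ρgψ₂ = 1000 × 9.81 × 31.99 ≈ 314 kPa.

P₂ ≈ 314 kPa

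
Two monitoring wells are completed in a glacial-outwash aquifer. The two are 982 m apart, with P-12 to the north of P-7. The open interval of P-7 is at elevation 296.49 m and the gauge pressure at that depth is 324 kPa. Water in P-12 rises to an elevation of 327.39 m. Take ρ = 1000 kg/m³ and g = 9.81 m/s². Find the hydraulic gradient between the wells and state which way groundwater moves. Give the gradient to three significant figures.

i ≈ 0.00217; groundwater flows toward the north

Pressure head at P-7: ψ = P/(ρg) = 324×1000 / (1000 × 9.81) = 33.03 m.
Total head at P-7: h = z + ψ = 296.49 + 33.03 = 329.52 m.
Total head at P-12: h = 327.39 m (water level in the piezometer is the total head).
Head difference: h(P-7) − h(P-12) = 329.52 − 327.39 = 2.13 m.
Hydraulic gradient: i = |Δh| / L = 2.13 / 982 = 0.00217.
Flow is from higher to lower head: from P-7 toward P-12, i.e. toward the north.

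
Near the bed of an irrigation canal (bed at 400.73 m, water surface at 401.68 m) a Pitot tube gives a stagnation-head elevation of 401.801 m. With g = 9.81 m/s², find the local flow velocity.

v ≈ 1.54 m/s

Near the bed, under hydrostatic conditions, the piezometric head (z + ψ) equals the free-surface elevation, 401.68 m.
Velocity head = total − piezometric = 401.801 − 401.68 = 0.121 m.
v = √(2g·h_v) = √(2 × 9.81 × 0.121) = 1.54 m/s.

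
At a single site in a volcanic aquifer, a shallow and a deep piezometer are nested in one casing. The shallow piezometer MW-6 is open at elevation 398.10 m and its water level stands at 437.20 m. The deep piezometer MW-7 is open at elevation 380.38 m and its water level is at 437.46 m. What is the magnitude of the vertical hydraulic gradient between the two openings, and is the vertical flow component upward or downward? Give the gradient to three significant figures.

|i_v| ≈ 0.0147; vertical flow is upward

Total head at MW-6: h = 437.20 m (water level in the standpipe).
Total head at MW-7: h = 437.46 m.
Δh = h(MW-6) − h(MW-7) = 437.20 − 437.46 = -0.26 m.
Vertical separation Δz = 398.10 − 380.38 = 17.72 m.
|i_v| = |Δh| / Δz = 0.26 / 17.72 = 0.0147.
Head is higher in the deep piezometer, so vertical flow is upward (discharge condition).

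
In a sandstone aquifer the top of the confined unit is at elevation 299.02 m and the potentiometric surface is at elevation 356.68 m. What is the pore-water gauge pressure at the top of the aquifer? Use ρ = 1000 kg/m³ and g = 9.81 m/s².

P ≈ 566 kPa

Pressure head at the aquifer top: ψ = h − z = 356.68 − 299.02 = 57.66 m.
P = ρgψ = 1000 × 9.81 × 57.66 = 565645 Pa ≈ 566 kPa.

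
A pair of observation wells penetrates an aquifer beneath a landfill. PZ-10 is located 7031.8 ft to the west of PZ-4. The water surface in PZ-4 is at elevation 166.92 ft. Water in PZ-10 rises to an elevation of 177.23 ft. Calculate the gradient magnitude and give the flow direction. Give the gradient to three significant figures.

Total head at PZ-4: h = 166.92 ft (water level in the piezometer is the total head).
Total head at PZ-10: h = 177.23 ft (water level in the piezometer is the total head).
Head difference: h(PZ-4) − h(PZ-10) = 166.92 − 177.23 = -10.31 ft.
Hydraulic gradient: i = |Δh| / L = 10.31 / 7031.8 = 0.00147.
Flow is from higher to lower head: from PZ-10 toward PZ-4, i.e. toward the east.

i ≈ 0.00147; groundwater flows toward the east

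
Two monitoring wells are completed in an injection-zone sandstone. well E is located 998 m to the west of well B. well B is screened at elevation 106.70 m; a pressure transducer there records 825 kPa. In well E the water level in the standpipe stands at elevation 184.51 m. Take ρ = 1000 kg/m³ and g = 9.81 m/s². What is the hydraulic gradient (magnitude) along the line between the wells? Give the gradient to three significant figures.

Pressure head at well B: ψ = P/(ρg) = 825×1000 / (1000 × 9.81) = 84.10 m.
Total head at well B: h = z + ψ = 106.70 + 84.10 = 190.80 m.
Total head at well E: h = 184.51 m (water level in the piezometer is the total head).
Head difference: h(well B) − h(well E) = 190.80 − 184.51 = 6.29 m.
Hydraulic gradient: i = |Δh| / L = 6.29 / 998 = 0.00630.

i ≈ 0.00630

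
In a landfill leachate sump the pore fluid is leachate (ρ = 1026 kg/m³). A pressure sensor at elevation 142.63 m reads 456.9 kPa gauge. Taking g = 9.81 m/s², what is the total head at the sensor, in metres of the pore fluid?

ψ = P/(ρg) = 456.9×1000 / (1026 × 9.81) = 45.39 m.
h = z + ψ = 142.63 + 45.39 = 188.02 m.

h ≈ 188.02 m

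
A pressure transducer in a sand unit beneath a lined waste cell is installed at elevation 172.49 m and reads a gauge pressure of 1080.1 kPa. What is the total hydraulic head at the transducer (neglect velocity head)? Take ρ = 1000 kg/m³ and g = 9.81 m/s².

ψ = P/(ρg) = 1080.1×1000 / (1000 × 9.81) = 110.10 m.
h = z + ψ = 172.49 + 110.10 = 282.59 m.

h ≈ 282.59 m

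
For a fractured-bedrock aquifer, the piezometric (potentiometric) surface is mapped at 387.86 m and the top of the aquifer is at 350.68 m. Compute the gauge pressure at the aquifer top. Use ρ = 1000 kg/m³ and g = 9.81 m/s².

Pressure head at the aquifer top: ψ = h − z = 387.86 − 350.68 = 37.18 m.
P = ρgψ = 1000 × 9.81 × 37.18 = 364736 Pa ≈ 365 kPa.

P ≈ 365 kPa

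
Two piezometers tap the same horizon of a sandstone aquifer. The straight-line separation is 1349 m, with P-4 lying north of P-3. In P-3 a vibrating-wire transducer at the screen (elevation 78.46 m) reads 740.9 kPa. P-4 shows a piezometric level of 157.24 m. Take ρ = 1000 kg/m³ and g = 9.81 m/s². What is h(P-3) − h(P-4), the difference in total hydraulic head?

Δh ≈ -3.26 m

Pressure head at P-3: ψ = P/(ρg) = 740.9×1000 / (1000 × 9.81) = 75.52 m.
Total head at P-3: h = z + ψ = 78.46 + 75.52 = 153.98 m.
Total head at P-4: h = 157.24 m (water level in the piezometer is the total head).
Head difference: h(P-3) − h(P-4) = 153.98 − 157.24 = -3.26 m.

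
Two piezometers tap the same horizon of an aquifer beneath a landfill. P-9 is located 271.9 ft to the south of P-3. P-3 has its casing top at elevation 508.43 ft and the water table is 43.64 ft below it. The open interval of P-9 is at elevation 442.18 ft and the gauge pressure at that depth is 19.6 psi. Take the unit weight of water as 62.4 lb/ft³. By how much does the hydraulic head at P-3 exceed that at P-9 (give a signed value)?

Total head at P-3: h = 508.43 − 43.64 = 464.79 ft.
Pressure head at P-9: ψ = 144·P/γ = 144 × 19.6 / 62.4 = 45.23 ft.
Total head at P-9: h = z + ψ = 442.18 + 45.23 = 487.41 ft.
Head difference: h(P-3) − h(P-9) = 464.79 − 487.41 = -22.62 ft.

Δh ≈ -22.62 ft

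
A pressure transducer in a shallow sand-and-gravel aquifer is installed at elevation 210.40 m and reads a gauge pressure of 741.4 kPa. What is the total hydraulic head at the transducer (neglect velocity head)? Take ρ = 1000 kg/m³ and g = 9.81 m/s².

ψ = P/(ρg) = 741.4×1000 / (1000 × 9.81) = 75.58 m.
h = z + ψ = 210.40 + 75.58 = 285.98 m.

h ≈ 285.98 m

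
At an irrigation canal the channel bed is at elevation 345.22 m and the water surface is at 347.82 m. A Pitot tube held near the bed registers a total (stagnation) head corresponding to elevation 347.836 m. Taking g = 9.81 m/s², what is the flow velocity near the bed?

v ≈ 0.560 m/s

Near the bed, under hydrostatic conditions, the piezometric head (z + ψ) equals the free-surface elevation, 347.82 m.
Velocity head = total − piezometric = 347.836 − 347.82 = 0.016 m.
v = √(2g·h_v) = √(2 × 9.81 × 0.016) = 0.560 m/s.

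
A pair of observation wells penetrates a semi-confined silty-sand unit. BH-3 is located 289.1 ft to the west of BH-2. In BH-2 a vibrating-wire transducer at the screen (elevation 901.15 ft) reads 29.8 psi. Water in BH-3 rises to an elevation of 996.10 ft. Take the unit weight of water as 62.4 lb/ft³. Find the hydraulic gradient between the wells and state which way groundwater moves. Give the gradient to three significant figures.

Pressure head at BH-2: ψ = 144·P/γ = 144 × 29.8 / 62.4 = 68.77 ft.
Total head at BH-2: h = z + ψ = 901.15 + 68.77 = 969.92 ft.
Total head at BH-3: h = 996.10 ft (water level in the piezometer is the total head).
Head difference: h(BH-2) − h(BH-3) = 969.92 − 996.10 = -26.18 ft.
Hydraulic gradient: i = |Δh| / L = 26.18 / 289.1 = 0.0906.
Flow is from higher to lower head: from BH-3 toward BH-2, i.e. toward the east.

i ≈ 0.0906; groundwater flows toward the east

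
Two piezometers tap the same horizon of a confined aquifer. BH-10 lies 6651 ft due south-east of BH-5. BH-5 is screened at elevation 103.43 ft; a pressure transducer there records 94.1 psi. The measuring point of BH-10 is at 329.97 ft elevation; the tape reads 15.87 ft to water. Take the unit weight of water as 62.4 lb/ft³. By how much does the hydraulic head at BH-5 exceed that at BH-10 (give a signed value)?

Pressure head at BH-5: ψ = 144·P/γ = 144 × 94.1 / 62.4 = 217.15 ft.
Total head at BH-5: h = z + ψ = 103.43 + 217.15 = 320.58 ft.
Total head at BH-10: h = 329.97 − 15.87 = 314.10 ft.
Head difference: h(BH-5) − h(BH-10) = 320.58 − 314.10 = 6.48 ft.

Δh ≈ 6.48 ft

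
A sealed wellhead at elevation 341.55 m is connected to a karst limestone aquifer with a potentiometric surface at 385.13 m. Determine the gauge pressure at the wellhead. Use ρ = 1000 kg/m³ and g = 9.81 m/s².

Head above the cap: Δh = 385.13 − 341.55 = 43.58 m.
P = ρgΔh = 1000 × 9.81 × 43.58 = 427520 Pa ≈ 428 kPa.

P ≈ 428 kPa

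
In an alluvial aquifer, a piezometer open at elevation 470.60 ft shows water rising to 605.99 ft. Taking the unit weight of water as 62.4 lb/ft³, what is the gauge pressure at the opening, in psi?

P ≈ 58.7 psi

Pressure head ψ = h − z = 605.99 − 470.60 = 135.39 ft.
P = γ·ψ / 144 = 62.4 × 135.39 / 144 = 58.7 psi.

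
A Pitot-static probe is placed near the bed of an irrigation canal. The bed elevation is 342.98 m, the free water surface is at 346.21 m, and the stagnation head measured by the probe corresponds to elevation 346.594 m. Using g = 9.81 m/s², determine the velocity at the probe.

v ≈ 2.74 m/s

Near the bed, under hydrostatic conditions, the piezometric head (z + ψ) equals the free-surface elevation, 346.21 m.
Velocity head = total − piezometric = 346.594 − 346.21 = 0.384 m.
v = √(2g·h_v) = √(2 × 9.81 × 0.384) = 2.74 m/s.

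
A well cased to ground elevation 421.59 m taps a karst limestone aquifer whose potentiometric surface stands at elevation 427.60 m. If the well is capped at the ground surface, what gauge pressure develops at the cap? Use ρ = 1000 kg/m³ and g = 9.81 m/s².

Head above the cap: Δh = 427.60 − 421.59 = 6.01 m.
P = ρgΔh = 1000 × 9.81 × 6.01 = 58958 Pa ≈ 59.0 kPa.

P ≈ 59.0 kPa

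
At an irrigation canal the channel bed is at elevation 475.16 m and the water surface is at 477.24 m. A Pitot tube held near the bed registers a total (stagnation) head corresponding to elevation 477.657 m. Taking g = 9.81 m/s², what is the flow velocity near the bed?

v ≈ 2.86 m/s

Near the bed, under hydrostatic conditions, the piezometric head (z + ψ) equals the free-surface elevation, 477.24 m.
Velocity head = total − piezometric = 477.657 − 477.24 = 0.417 m.
v = √(2g·h_v) = √(2 × 9.81 × 0.417) = 2.86 m/s.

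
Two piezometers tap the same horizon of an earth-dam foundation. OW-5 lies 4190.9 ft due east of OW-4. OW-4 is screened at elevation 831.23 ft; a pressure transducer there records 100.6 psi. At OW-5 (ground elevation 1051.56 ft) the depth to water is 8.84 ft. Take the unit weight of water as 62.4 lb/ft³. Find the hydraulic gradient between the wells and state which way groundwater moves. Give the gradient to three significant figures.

i ≈ 0.00493; groundwater flows toward the east

Pressure head at OW-4: ψ = 144·P/γ = 144 × 100.6 / 62.4 = 232.15 ft.
Total head at OW-4: h = z + ψ = 831.23 + 232.15 = 1063.38 ft.
Total head at OW-5: h = 1051.56 − 8.84 = 1042.72 ft.
Head difference: h(OW-4) − h(OW-5) = 1063.38 − 1042.72 = 20.66 ft.
Hydraulic gradient: i = |Δh| / L = 20.66 / 4190.9 = 0.00493.
Flow is from higher to lower head: from OW-4 toward OW-5, i.e. toward the east.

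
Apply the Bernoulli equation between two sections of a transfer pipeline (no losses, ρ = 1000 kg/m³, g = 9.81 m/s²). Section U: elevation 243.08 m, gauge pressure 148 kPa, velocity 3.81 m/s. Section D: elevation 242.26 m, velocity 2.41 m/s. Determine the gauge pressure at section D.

P₂ ≈ 160 kPa

Pressure head at U: ψ₁ = P₁/(ρg) = 148×1000 / (1000 × 9.81) = 15.09 m.
Velocity heads: v₁²/2g = 3.81²/19.62 = 0.740 m; v₂²/2g = 2.41²/19.62 = 0.296 m.
Total head H = z₁ + ψ₁ + v₁²/2g = 243.08 + 15.09 + 0.740 = 258.91 m.
ψ₂ = H − z₂ − v₂²/2g = 258.91 − 242.26 − 0.296 = 16.35 m.
P₂ = ρgψ₂ = 1000 × 9.81 × 16.35 ≈ 160 kPa.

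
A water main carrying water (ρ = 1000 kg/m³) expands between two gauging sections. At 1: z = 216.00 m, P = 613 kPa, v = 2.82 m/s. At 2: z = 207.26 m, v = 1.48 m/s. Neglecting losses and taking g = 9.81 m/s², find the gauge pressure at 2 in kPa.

Pressure head at 1: ψ₁ = P₁/(ρg) = 613×1000 / (1000 × 9.81) = 62.49 m.
Velocity heads: v₁²/2g = 2.82²/19.62 = 0.405 m; v₂²/2g = 1.48²/19.62 = 0.112 m.
Total head H = z₁ + ψ₁ + v₁²/2g = 216.00 + 62.49 + 0.405 = 278.89 m.
ψ₂ = H − z₂ − v₂²/2g = 278.89 − 207.26 − 0.112 = 71.52 m.
P₂ = ρgψ₂ = 1000 × 9.81 × 71.52 ≈ 702 kPa.

P₂ ≈ 702 kPa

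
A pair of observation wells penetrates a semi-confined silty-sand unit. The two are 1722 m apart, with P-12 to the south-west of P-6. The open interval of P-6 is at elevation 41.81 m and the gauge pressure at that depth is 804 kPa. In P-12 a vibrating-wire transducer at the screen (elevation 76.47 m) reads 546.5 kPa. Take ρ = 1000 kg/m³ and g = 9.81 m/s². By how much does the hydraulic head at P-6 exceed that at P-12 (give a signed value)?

Δh ≈ -8.41 m

Pressure head at P-6: ψ = P/(ρg) = 804×1000 / (1000 × 9.81) = 81.96 m.
Total head at P-6: h = z + ψ = 41.81 + 81.96 = 123.77 m.
Pressure head at P-12: ψ = P/(ρg) = 546.5×1000 / (1000 × 9.81) = 55.71 m.
Total head at P-12: h = z + ψ = 76.47 + 55.71 = 132.18 m.
Head difference: h(P-6) − h(P-12) = 123.77 − 132.18 = -8.41 m.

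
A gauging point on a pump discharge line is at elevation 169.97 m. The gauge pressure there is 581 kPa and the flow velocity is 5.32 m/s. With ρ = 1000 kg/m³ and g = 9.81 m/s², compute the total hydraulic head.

Pressure head ψ = P/(ρg) = 581×1000 / (1000 × 9.81) = 59.23 m.
Velocity head = v²/(2g) = 5.32² / (2 × 9.81) = 1.443 m.
h = z + ψ + v²/(2g) = 169.97 + 59.23 + 1.443 = 230.64 m.

h ≈ 230.64 m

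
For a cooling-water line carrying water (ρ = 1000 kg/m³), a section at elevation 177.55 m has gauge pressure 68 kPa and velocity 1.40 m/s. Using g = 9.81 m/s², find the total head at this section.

Pressure head ψ = P/(ρg) = 68×1000 / (1000 × 9.81) = 6.93 m.
Velocity head = v²/(2g) = 1.40² / (2 × 9.81) = 0.100 m.
h = z + ψ + v²/(2g) = 177.55 + 6.93 + 0.100 = 184.58 m.

h ≈ 184.58 m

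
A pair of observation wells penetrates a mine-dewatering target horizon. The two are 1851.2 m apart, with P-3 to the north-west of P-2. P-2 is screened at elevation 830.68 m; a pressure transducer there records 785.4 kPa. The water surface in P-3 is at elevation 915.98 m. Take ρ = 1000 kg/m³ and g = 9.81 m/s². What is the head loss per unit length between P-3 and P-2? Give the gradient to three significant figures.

Pressure head at P-2: ψ = P/(ρg) = 785.4×1000 / (1000 × 9.81) = 80.06 m.
Total head at P-2: h = z + ψ = 830.68 + 80.06 = 910.74 m.
Total head at P-3: h = 915.98 m (water level in the piezometer is the total head).
Head difference: h(P-2) − h(P-3) = 910.74 − 915.98 = -5.24 m.
Hydraulic gradient: i = |Δh| / L = 5.24 / 1851.2 = 0.00283.

i ≈ 0.00283 m/m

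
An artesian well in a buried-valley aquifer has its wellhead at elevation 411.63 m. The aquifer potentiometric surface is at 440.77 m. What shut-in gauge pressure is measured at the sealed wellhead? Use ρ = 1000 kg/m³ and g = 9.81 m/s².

Head above the cap: Δh = 440.77 − 411.63 = 29.14 m.
P = ρgΔh = 1000 × 9.81 × 29.14 = 285863 Pa ≈ 286 kPa.

P ≈ 286 kPa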